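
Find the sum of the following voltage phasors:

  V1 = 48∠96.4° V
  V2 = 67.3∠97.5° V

Step 1 — Convert each phasor to rectangular form:
  V1 = 48·(cos(96.4°) + j·sin(96.4°)) = -5.351 + j47.7 V
  V2 = 67.3·(cos(97.5°) + j·sin(97.5°)) = -8.784 + j66.72 V
Step 2 — Sum components: V_total = -14.13 + j114.4 V.
Step 3 — Convert to polar: |V_total| = 115.3 V, ∠V_total = 97.0°.

V_total = 115.3∠97.0° V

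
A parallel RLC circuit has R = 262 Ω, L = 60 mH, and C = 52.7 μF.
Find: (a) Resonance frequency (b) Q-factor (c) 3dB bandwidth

Step 1 — Resonance: ω₀ = 1/√(LC) = 1/√(0.06·5.27e-05) = 562.4 rad/s.
Step 2 — f₀ = ω₀/(2π) = 89.5 Hz.
Step 3 — Parallel Q: Q = R/(ω₀L) = 262/(562.4·0.06) = 7.765.
Step 4 — Bandwidth: Δω = ω₀/Q = 72.42 rad/s; BW = Δω/(2π) = 11.53 Hz.

(a) f₀ = 89.5 Hz  (b) Q = 7.765  (c) BW = 11.53 Hz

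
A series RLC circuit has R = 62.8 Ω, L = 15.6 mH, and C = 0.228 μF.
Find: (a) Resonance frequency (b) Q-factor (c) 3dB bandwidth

Step 1 — Resonance: ω₀ = 1/√(LC) = 1/√(0.0156·2.28e-07) = 1.677e+04 rad/s.
Step 2 — f₀ = ω₀/(2π) = 2669 Hz.
Step 3 — Series Q: Q = ω₀L/R = 1.677e+04·0.0156/62.8 = 4.165.
Step 4 — Bandwidth: Δω = ω₀/Q = 4026 rad/s; BW = Δω/(2π) = 640.7 Hz.

(a) f₀ = 2669 Hz  (b) Q = 4.165  (c) BW = 640.7 Hz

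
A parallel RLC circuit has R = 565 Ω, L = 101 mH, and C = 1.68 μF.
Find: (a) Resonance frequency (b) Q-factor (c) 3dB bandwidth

Step 1 — Resonance: ω₀ = 1/√(LC) = 1/√(0.101·1.68e-06) = 2428 rad/s.
Step 2 — f₀ = ω₀/(2π) = 386.4 Hz.
Step 3 — Parallel Q: Q = R/(ω₀L) = 565/(2428·0.101) = 2.304.
Step 4 — Bandwidth: Δω = ω₀/Q = 1054 rad/s; BW = Δω/(2π) = 167.7 Hz.

(a) f₀ = 386.4 Hz  (b) Q = 2.304  (c) BW = 167.7 Hz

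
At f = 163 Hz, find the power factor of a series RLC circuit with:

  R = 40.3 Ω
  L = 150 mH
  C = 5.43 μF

Step 1 — Angular frequency: ω = 2π·f = 2π·163 = 1024 rad/s.
Step 2 — Component impedances:
  R: Z = R = 40.3 Ω
  L: Z = jωL = j·1024·0.15 = 0 + j153.6 Ω
  C: Z = 1/(jωC) = -j/(ω·C) = 0 - j179.8 Ω
Step 3 — Series combination: Z_total = R + L + C = 40.3 - j26.19 Ω = 48.06∠-33.0° Ω.
Step 4 — Power factor: PF = cos(φ) = Re(Z)/|Z| = 40.3/48.06 = 0.8385.
Step 5 — Type: Im(Z) = -26.19 ⇒ leading (phase φ = -33.0°).

PF = 0.8385 (leading, φ = -33.0°)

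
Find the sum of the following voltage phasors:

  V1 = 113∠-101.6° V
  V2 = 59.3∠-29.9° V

Step 1 — Convert each phasor to rectangular form:
  V1 = 113·(cos(-101.6°) + j·sin(-101.6°)) = -22.72 - j110.7 V
  V2 = 59.3·(cos(-29.9°) + j·sin(-29.9°)) = 51.41 - j29.56 V
Step 2 — Sum components: V_total = 28.69 - j140.3 V.
Step 3 — Convert to polar: |V_total| = 143.2 V, ∠V_total = -78.4°.

V_total = 143.2∠-78.4° V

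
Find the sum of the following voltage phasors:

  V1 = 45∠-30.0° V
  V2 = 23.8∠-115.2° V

Step 1 — Convert each phasor to rectangular form:
  V1 = 45·(cos(-30.0°) + j·sin(-30.0°)) = 38.97 - j22.5 V
  V2 = 23.8·(cos(-115.2°) + j·sin(-115.2°)) = -10.13 - j21.53 V
Step 2 — Sum components: V_total = 28.84 - j44.03 V.
Step 3 — Convert to polar: |V_total| = 52.64 V, ∠V_total = -56.8°.

V_total = 52.64∠-56.8° V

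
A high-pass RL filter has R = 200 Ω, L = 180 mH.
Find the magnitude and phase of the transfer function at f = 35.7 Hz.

Step 1 — Angular frequency: ω = 2π·35.7 = 224.3 rad/s.
Step 2 — Transfer function: H(jω) = jωL/(R + jωL).
Step 3 — Numerator jωL = j·40.38; denominator R + jωL = 200 + j40.38.
Step 4 — H = 0.03916 + j0.194.
Step 5 — Magnitude: |H| = 0.1979 (-14.1 dB); phase: φ = 78.6°.

|H| = 0.1979 (-14.1 dB), φ = 78.6°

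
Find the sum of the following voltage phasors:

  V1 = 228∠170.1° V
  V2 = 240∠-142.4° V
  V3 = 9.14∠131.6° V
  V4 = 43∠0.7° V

Step 1 — Convert each phasor to rectangular form:
  V1 = 228·(cos(170.1°) + j·sin(170.1°)) = -224.6 + j39.2 V
  V2 = 240·(cos(-142.4°) + j·sin(-142.4°)) = -190.1 - j146.4 V
  V3 = 9.14·(cos(131.6°) + j·sin(131.6°)) = -6.068 + j6.835 V
  V4 = 43·(cos(0.7°) + j·sin(0.7°)) = 43 + j0.5253 V
Step 2 — Sum components: V_total = -377.8 - j99.87 V.
Step 3 — Convert to polar: |V_total| = 390.8 V, ∠V_total = -165.2°.

V_total = 390.8∠-165.2° V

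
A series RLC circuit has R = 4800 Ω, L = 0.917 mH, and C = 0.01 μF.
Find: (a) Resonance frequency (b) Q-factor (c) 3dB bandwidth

Step 1 — Resonance condition Im(Z)=0 gives ω₀ = 1/√(LC).
Step 2 — ω₀ = 1/√(0.000917·1e-08) = 3.302e+05 rad/s.
Step 3 — f₀ = ω₀/(2π) = 5.256e+04 Hz.
Step 4 — Series Q: Q = ω₀L/R = 3.302e+05·0.000917/4800 = 0.06309.
Step 5 — 3dB bandwidth: Δω = ω₀/Q = 5.234e+06 rad/s; BW = Δω/(2π) = 8.331e+05 Hz.

(a) f₀ = 5.256e+04 Hz  (b) Q = 0.06309  (c) BW = 8.331e+05 Hz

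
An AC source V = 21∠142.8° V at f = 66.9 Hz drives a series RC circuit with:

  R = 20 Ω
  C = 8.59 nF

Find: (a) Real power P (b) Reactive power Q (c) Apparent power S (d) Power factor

Step 1 — Angular frequency: ω = 2π·f = 2π·66.9 = 420.3 rad/s.
Step 2 — Component impedances:
  R: Z = R = 20 Ω
  C: Z = 1/(jωC) = -j/(ω·C) = 0 - j2.769e+05 Ω
Step 3 — Series combination: Z_total = R + C = 20 - j2.769e+05 Ω = 2.769e+05∠-90.0° Ω.
Step 4 — Source phasor: V = 21∠142.8° V = -16.73 + j12.7 V.
Step 5 — Current: I = V / Z = -4.585e-05 - j6.039e-05 A = 7.583e-05∠-127.2° A.
Step 6 — Complex power: S = V·I* = 1.15e-07 - j0.001592 VA.
Step 7 — Real power: P = Re(S) = 1.15e-07 W.
Step 8 — Reactive power: Q = Im(S) = -0.001592 VAR.
Step 9 — Apparent power: |S| = 0.001592 VA.
Step 10 — Power factor: PF = P/|S| = 7.222e-05 (leading).

(a) P = 1.15e-07 W  (b) Q = -0.001592 VAR  (c) S = 0.001592 VA  (d) PF = 7.222e-05 (leading)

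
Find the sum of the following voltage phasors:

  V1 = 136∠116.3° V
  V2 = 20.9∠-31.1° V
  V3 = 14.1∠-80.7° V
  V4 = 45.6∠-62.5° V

Step 1 — Convert each phasor to rectangular form:
  V1 = 136·(cos(116.3°) + j·sin(116.3°)) = -60.26 + j121.9 V
  V2 = 20.9·(cos(-31.1°) + j·sin(-31.1°)) = 17.9 - j10.8 V
  V3 = 14.1·(cos(-80.7°) + j·sin(-80.7°)) = 2.279 - j13.91 V
  V4 = 45.6·(cos(-62.5°) + j·sin(-62.5°)) = 21.06 - j40.45 V
Step 2 — Sum components: V_total = -19.03 + j56.76 V.
Step 3 — Convert to polar: |V_total| = 59.87 V, ∠V_total = 108.5°.

V_total = 59.87∠108.5° V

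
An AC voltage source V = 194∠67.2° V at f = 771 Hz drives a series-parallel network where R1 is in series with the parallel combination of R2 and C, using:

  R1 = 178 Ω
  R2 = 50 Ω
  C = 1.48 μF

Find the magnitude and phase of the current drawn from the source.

Step 1 — Angular frequency: ω = 2π·f = 2π·771 = 4844 rad/s.
Step 2 — Component impedances:
  R1: Z = R = 178 Ω
  R2: Z = R = 50 Ω
  C: Z = 1/(jωC) = -j/(ω·C) = 0 - j139.5 Ω
Step 3 — Parallel branch: R2 || C = 1/(1/R2 + 1/C) = 44.31 - j15.88 Ω.
Step 4 — Series with R1: Z_total = R1 + (R2 || C) = 222.3 - j15.88 Ω = 222.9∠-4.1° Ω.
Step 5 — Source phasor: V = 194∠67.2° V = 75.18 + j178.8 V.
Step 6 — Ohm's law: I = V / Z_total = (75.18 + j178.8) / (222.3 - j15.88) = 0.2793 + j0.8244 A.
Step 7 — Convert to polar: |I| = 0.8705 A, ∠I = 71.3°.

I = 0.8705∠71.3° A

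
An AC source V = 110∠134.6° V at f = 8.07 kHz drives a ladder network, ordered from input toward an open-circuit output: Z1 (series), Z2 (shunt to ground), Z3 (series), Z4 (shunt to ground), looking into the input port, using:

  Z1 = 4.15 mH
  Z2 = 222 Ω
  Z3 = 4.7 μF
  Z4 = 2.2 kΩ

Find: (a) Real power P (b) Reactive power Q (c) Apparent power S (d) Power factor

Step 1 — Angular frequency: ω = 2π·f = 2π·8070 = 5.071e+04 rad/s.
Step 2 — Component impedances:
  Z1: Z = jωL = j·5.071e+04·0.00415 = 0 + j210.4 Ω
  Z2: Z = R = 222 Ω
  Z3: Z = 1/(jωC) = -j/(ω·C) = 0 - j4.196 Ω
  Z4: Z = R = 2200 Ω
Step 3 — Ladder network (open output): work backward from the far end, alternating series and parallel combinations. Z_in = 201.7 + j210.4 Ω = 291.4∠46.2° Ω.
Step 4 — Source phasor: V = 110∠134.6° V = -77.24 + j78.32 V.
Step 5 — Current: I = V / Z = 0.01064 + j0.3773 A = 0.3775∠88.4° A.
Step 6 — Complex power: S = V·I* = 28.73 + j29.98 VA.
Step 7 — Real power: P = Re(S) = 28.73 W.
Step 8 — Reactive power: Q = Im(S) = 29.98 VAR.
Step 9 — Apparent power: |S| = 41.52 VA.
Step 10 — Power factor: PF = P/|S| = 0.692 (lagging).

(a) P = 28.73 W  (b) Q = 29.98 VAR  (c) S = 41.52 VA  (d) PF = 0.692 (lagging)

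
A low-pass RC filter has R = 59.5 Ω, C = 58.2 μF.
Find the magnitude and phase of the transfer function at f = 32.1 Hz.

Step 1 — Angular frequency: ω = 2π·32.1 = 201.7 rad/s.
Step 2 — Transfer function: H(jω) = 1/(1 + jωRC).
Step 3 — Denominator: 1 + jωRC = 1 + j·201.7·59.5·5.82e-05 = 1 + j0.6984.
Step 4 — H = 0.6721 - j0.4694.
Step 5 — Magnitude: |H| = 0.8198 (-1.7 dB); phase: φ = -34.9°.

|H| = 0.8198 (-1.7 dB), φ = -34.9°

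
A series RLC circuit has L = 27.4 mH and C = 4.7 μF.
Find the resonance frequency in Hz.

Step 1 — Resonance condition Im(Z)=0 gives ω₀ = 1/√(LC).
Step 2 — ω₀ = 1/√(0.0274·4.7e-06) = 2787 rad/s.
Step 3 — f₀ = ω₀/(2π) = 443.5 Hz.

f₀ = 443.5 Hz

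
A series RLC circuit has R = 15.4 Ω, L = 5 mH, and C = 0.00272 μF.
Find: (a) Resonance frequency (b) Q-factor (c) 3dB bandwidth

Step 1 — Resonance: ω₀ = 1/√(LC) = 1/√(0.005·2.72e-09) = 2.712e+05 rad/s.
Step 2 — f₀ = ω₀/(2π) = 4.316e+04 Hz.
Step 3 — Series Q: Q = ω₀L/R = 2.712e+05·0.005/15.4 = 88.04.
Step 4 — Bandwidth: Δω = ω₀/Q = 3080 rad/s; BW = Δω/(2π) = 490.2 Hz.

(a) f₀ = 4.316e+04 Hz  (b) Q = 88.04  (c) BW = 490.2 Hz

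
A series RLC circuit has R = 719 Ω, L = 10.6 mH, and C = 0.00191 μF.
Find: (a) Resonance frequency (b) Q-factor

Step 1 — Resonance condition Im(Z)=0 gives ω₀ = 1/√(LC).
Step 2 — ω₀ = 1/√(0.0106·1.91e-09) = 2.222e+05 rad/s.
Step 3 — f₀ = ω₀/(2π) = 3.537e+04 Hz.
Step 4 — Series Q: Q = ω₀L/R = 2.222e+05·0.0106/719 = 3.276.

(a) f₀ = 3.537e+04 Hz  (b) Q = 3.276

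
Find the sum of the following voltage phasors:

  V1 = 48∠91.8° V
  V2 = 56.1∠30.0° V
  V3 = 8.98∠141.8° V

Step 1 — Convert each phasor to rectangular form:
  V1 = 48·(cos(91.8°) + j·sin(91.8°)) = -1.508 + j47.98 V
  V2 = 56.1·(cos(30.0°) + j·sin(30.0°)) = 48.58 + j28.05 V
  V3 = 8.98·(cos(141.8°) + j·sin(141.8°)) = -7.057 + j5.553 V
Step 2 — Sum components: V_total = 40.02 + j81.58 V.
Step 3 — Convert to polar: |V_total| = 90.87 V, ∠V_total = 63.9°.

V_total = 90.87∠63.9° V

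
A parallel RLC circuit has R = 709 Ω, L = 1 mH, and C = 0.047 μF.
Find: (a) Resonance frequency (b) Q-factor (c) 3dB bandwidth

Step 1 — Resonance: ω₀ = 1/√(LC) = 1/√(0.001·4.7e-08) = 1.459e+05 rad/s.
Step 2 — f₀ = ω₀/(2π) = 2.322e+04 Hz.
Step 3 — Parallel Q: Q = R/(ω₀L) = 709/(1.459e+05·0.001) = 4.861.
Step 4 — Bandwidth: Δω = ω₀/Q = 3.001e+04 rad/s; BW = Δω/(2π) = 4776 Hz.

(a) f₀ = 2.322e+04 Hz  (b) Q = 4.861  (c) BW = 4776 Hz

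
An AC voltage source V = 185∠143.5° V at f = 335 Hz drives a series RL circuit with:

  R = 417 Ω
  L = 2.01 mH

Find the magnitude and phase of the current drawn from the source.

Step 1 — Angular frequency: ω = 2π·f = 2π·335 = 2105 rad/s.
Step 2 — Component impedances:
  R: Z = R = 417 Ω
  L: Z = jωL = j·2105·0.00201 = 0 + j4.231 Ω
Step 3 — Series combination: Z_total = R + L = 417 + j4.231 Ω = 417∠0.6° Ω.
Step 4 — Source phasor: V = 185∠143.5° V = -148.7 + j110 V.
Step 5 — Ohm's law: I = V / Z_total = (-148.7 + j110) / (417 + j4.231) = -0.3539 + j0.2675 A.
Step 6 — Convert to polar: |I| = 0.4436 A, ∠I = 142.9°.

I = 0.4436∠142.9° A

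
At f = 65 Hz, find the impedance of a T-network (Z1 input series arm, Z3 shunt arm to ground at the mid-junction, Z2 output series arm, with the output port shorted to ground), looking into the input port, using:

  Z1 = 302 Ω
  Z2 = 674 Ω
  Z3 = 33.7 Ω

Step 1 — Angular frequency: ω = 2π·f = 2π·65 = 408.4 rad/s.
Step 2 — Component impedances:
  Z1: Z = R = 302 Ω
  Z2: Z = R = 674 Ω
  Z3: Z = R = 33.7 Ω
Step 3 — With the output port shorted to ground, the output series arm Z2 runs from the junction to ground; the shunt arm Z3 also runs from the junction to ground. They appear in parallel: Z3 || Z2 = 32.1 Ω.
Step 4 — Series with input arm Z1: Z_in = Z1 + (Z3 || Z2) = 334.1 Ω = 334.1∠0.0° Ω.

Z = 334.1 Ω = 334.1∠0.0° Ω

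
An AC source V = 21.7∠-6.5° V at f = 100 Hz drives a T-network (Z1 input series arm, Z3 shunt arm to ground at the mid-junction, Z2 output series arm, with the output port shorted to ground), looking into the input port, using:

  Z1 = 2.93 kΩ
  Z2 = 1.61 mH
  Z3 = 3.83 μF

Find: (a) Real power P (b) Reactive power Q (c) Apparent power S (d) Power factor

Step 1 — Angular frequency: ω = 2π·f = 2π·100 = 628.3 rad/s.
Step 2 — Component impedances:
  Z1: Z = R = 2930 Ω
  Z2: Z = jωL = j·628.3·0.00161 = 0 + j1.012 Ω
  Z3: Z = 1/(jωC) = -j/(ω·C) = 0 - j415.5 Ω
Step 3 — With the output port shorted to ground, the output series arm Z2 runs from the junction to ground; the shunt arm Z3 also runs from the junction to ground. They appear in parallel: Z3 || Z2 = 0 + j1.014 Ω.
Step 4 — Series with input arm Z1: Z_in = Z1 + (Z3 || Z2) = 2930 + j1.014 Ω = 2930∠0.0° Ω.
Step 5 — Source phasor: V = 21.7∠-6.5° V = 21.56 - j2.457 V.
Step 6 — Current: I = V / Z = 0.007358 - j0.0008409 A = 0.007406∠-6.5° A.
Step 7 — Complex power: S = V·I* = 0.1607 + j5.562e-05 VA.
Step 8 — Real power: P = Re(S) = 0.1607 W.
Step 9 — Reactive power: Q = Im(S) = 5.562e-05 VAR.
Step 10 — Apparent power: |S| = 0.1607 VA.
Step 11 — Power factor: PF = P/|S| = 1 (lagging).

(a) P = 0.1607 W  (b) Q = 5.562e-05 VAR  (c) S = 0.1607 VA  (d) PF = 1 (lagging)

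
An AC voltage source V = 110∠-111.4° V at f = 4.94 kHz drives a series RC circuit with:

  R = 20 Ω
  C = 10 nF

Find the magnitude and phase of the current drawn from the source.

Step 1 — Angular frequency: ω = 2π·f = 2π·4940 = 3.104e+04 rad/s.
Step 2 — Component impedances:
  R: Z = R = 20 Ω
  C: Z = 1/(jωC) = -j/(ω·C) = 0 - j3222 Ω
Step 3 — Series combination: Z_total = R + C = 20 - j3222 Ω = 3222∠-89.6° Ω.
Step 4 — Source phasor: V = 110∠-111.4° V = -40.14 - j102.4 V.
Step 5 — Ohm's law: I = V / Z_total = (-40.14 - j102.4) / (20 - j3222) = 0.03171 - j0.01265 A.
Step 6 — Convert to polar: |I| = 0.03414 A, ∠I = -21.8°.

I = 0.03414∠-21.8° A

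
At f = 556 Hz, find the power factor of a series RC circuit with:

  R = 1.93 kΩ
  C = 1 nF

Step 1 — Angular frequency: ω = 2π·f = 2π·556 = 3493 rad/s.
Step 2 — Component impedances:
  R: Z = R = 1930 Ω
  C: Z = 1/(jωC) = -j/(ω·C) = 0 - j2.862e+05 Ω
Step 3 — Series combination: Z_total = R + C = 1930 - j2.862e+05 Ω = 2.863e+05∠-89.6° Ω.
Step 4 — Power factor: PF = cos(φ) = Re(Z)/|Z| = 1930/2.8626e+05 = 0.006742.
Step 5 — Type: Im(Z) = -2.862e+05 ⇒ leading (phase φ = -89.6°).

PF = 0.006742 (leading, φ = -89.6°)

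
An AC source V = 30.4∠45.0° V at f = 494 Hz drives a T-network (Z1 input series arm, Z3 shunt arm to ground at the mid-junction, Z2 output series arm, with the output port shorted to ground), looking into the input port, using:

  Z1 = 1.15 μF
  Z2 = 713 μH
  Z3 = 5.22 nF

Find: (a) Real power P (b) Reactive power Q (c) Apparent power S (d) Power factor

Step 1 — Angular frequency: ω = 2π·f = 2π·494 = 3104 rad/s.
Step 2 — Component impedances:
  Z1: Z = 1/(jωC) = -j/(ω·C) = 0 - j280.2 Ω
  Z2: Z = jωL = j·3104·0.000713 = 0 + j2.213 Ω
  Z3: Z = 1/(jωC) = -j/(ω·C) = 0 - j6.172e+04 Ω
Step 3 — With the output port shorted to ground, the output series arm Z2 runs from the junction to ground; the shunt arm Z3 also runs from the junction to ground. They appear in parallel: Z3 || Z2 = 0 + j2.213 Ω.
Step 4 — Series with input arm Z1: Z_in = Z1 + (Z3 || Z2) = 0 - j277.9 Ω = 277.9∠-90.0° Ω.
Step 5 — Source phasor: V = 30.4∠45.0° V = 21.5 + j21.5 V.
Step 6 — Current: I = V / Z = -0.07734 + j0.07734 A = 0.1094∠135.0° A.
Step 7 — Complex power: S = V·I* = 0 - j3.325 VA.
Step 8 — Real power: P = Re(S) = 0 W.
Step 9 — Reactive power: Q = Im(S) = -3.325 VAR.
Step 10 — Apparent power: |S| = 3.325 VA.
Step 11 — Power factor: PF = P/|S| = 0 (leading).

(a) P = 0 W  (b) Q = -3.325 VAR  (c) S = 3.325 VA  (d) PF = 0 (leading)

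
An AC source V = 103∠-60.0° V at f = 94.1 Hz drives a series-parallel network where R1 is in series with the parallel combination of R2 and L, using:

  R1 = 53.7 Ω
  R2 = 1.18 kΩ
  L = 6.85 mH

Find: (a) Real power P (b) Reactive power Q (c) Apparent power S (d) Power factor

Step 1 — Angular frequency: ω = 2π·f = 2π·94.1 = 591.2 rad/s.
Step 2 — Component impedances:
  R1: Z = R = 53.7 Ω
  R2: Z = R = 1180 Ω
  L: Z = jωL = j·591.2·0.00685 = 0 + j4.05 Ω
Step 3 — Parallel branch: R2 || L = 1/(1/R2 + 1/L) = 0.0139 + j4.05 Ω.
Step 4 — Series with R1: Z_total = R1 + (R2 || L) = 53.71 + j4.05 Ω = 53.87∠4.3° Ω.
Step 5 — Source phasor: V = 103∠-60.0° V = 51.5 - j89.2 V.
Step 6 — Current: I = V / Z = 0.8289 - j1.723 A = 1.912∠-64.3° A.
Step 7 — Complex power: S = V·I* = 196.4 + j14.81 VA.
Step 8 — Real power: P = Re(S) = 196.4 W.
Step 9 — Reactive power: Q = Im(S) = 14.81 VAR.
Step 10 — Apparent power: |S| = 197 VA.
Step 11 — Power factor: PF = P/|S| = 0.9972 (lagging).

(a) P = 196.4 W  (b) Q = 14.81 VAR  (c) S = 197 VA  (d) PF = 0.9972 (lagging)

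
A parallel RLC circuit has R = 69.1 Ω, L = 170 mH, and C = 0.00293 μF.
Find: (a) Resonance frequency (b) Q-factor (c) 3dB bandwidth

Step 1 — Resonance: ω₀ = 1/√(LC) = 1/√(0.17·2.93e-09) = 4.481e+04 rad/s.
Step 2 — f₀ = ω₀/(2π) = 7131 Hz.
Step 3 — Parallel Q: Q = R/(ω₀L) = 69.1/(4.481e+04·0.17) = 0.009072.
Step 4 — Bandwidth: Δω = ω₀/Q = 4.939e+06 rad/s; BW = Δω/(2π) = 7.861e+05 Hz.

(a) f₀ = 7131 Hz  (b) Q = 0.009072  (c) BW = 7.861e+05 Hz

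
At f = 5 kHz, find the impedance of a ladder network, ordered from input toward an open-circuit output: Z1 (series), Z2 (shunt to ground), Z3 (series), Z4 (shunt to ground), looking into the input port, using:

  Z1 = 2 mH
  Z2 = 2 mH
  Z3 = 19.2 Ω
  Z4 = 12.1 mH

Step 1 — Angular frequency: ω = 2π·f = 2π·5000 = 3.142e+04 rad/s.
Step 2 — Component impedances:
  Z1: Z = jωL = j·3.142e+04·0.002 = 0 + j62.83 Ω
  Z2: Z = jωL = j·3.142e+04·0.002 = 0 + j62.83 Ω
  Z3: Z = R = 19.2 Ω
  Z4: Z = jωL = j·3.142e+04·0.0121 = 0 + j380.1 Ω
Step 3 — Ladder network (open output): work backward from the far end, alternating series and parallel combinations. Z_in = 0.3856 + j116.8 Ω = 116.8∠89.8° Ω.

Z = 0.3856 + j116.8 Ω = 116.8∠89.8° Ω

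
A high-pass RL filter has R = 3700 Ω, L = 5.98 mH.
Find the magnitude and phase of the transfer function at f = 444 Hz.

Step 1 — Angular frequency: ω = 2π·444 = 2790 rad/s.
Step 2 — Transfer function: H(jω) = jωL/(R + jωL).
Step 3 — Numerator jωL = j·16.68; denominator R + jωL = 3700 + j16.68.
Step 4 — H = 2.033e-05 + j0.004509.
Step 5 — Magnitude: |H| = 0.004509 (-46.9 dB); phase: φ = 89.7°.

|H| = 0.004509 (-46.9 dB), φ = 89.7°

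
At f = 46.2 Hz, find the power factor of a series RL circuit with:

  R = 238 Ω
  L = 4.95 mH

Step 1 — Angular frequency: ω = 2π·f = 2π·46.2 = 290.3 rad/s.
Step 2 — Component impedances:
  R: Z = R = 238 Ω
  L: Z = jωL = j·290.3·0.00495 = 0 + j1.437 Ω
Step 3 — Series combination: Z_total = R + L = 238 + j1.437 Ω = 238∠0.3° Ω.
Step 4 — Power factor: PF = cos(φ) = Re(Z)/|Z| = 238/238 = 1.
Step 5 — Type: Im(Z) = 1.437 ⇒ lagging (phase φ = 0.3°).

PF = 1 (lagging, φ = 0.3°)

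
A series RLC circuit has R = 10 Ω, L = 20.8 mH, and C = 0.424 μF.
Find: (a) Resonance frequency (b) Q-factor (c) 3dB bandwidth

Step 1 — Resonance: ω₀ = 1/√(LC) = 1/√(0.0208·4.24e-07) = 1.065e+04 rad/s.
Step 2 — f₀ = ω₀/(2π) = 1695 Hz.
Step 3 — Series Q: Q = ω₀L/R = 1.065e+04·0.0208/10 = 22.15.
Step 4 — Bandwidth: Δω = ω₀/Q = 480.8 rad/s; BW = Δω/(2π) = 76.52 Hz.

(a) f₀ = 1695 Hz  (b) Q = 22.15  (c) BW = 76.52 Hz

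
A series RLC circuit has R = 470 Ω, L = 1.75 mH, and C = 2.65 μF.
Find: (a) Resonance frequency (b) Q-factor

Step 1 — Resonance condition Im(Z)=0 gives ω₀ = 1/√(LC).
Step 2 — ω₀ = 1/√(0.00175·2.65e-06) = 1.468e+04 rad/s.
Step 3 — f₀ = ω₀/(2π) = 2337 Hz.
Step 4 — Series Q: Q = ω₀L/R = 1.468e+04·0.00175/470 = 0.05468.

(a) f₀ = 2337 Hz  (b) Q = 0.05468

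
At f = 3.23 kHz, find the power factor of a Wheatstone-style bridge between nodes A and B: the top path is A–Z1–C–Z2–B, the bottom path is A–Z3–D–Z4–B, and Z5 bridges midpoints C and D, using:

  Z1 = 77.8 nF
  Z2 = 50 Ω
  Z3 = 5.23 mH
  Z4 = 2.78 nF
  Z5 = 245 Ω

Step 1 — Angular frequency: ω = 2π·f = 2π·3230 = 2.029e+04 rad/s.
Step 2 — Component impedances:
  Z1: Z = 1/(jωC) = -j/(ω·C) = 0 - j633.3 Ω
  Z2: Z = R = 50 Ω
  Z3: Z = jωL = j·2.029e+04·0.00523 = 0 + j106.1 Ω
  Z4: Z = 1/(jωC) = -j/(ω·C) = 0 - j1.772e+04 Ω
  Z5: Z = R = 245 Ω
Step 3 — Bridge requires nodal analysis (the Z5 bridge couples midpoints C and D, so the two paths cannot be reduced to a simple series/parallel combination). Setting node B to ground and injecting 1 A at node A, the 3-node admittance system at A, C, D solves to V_A = Z_AB = 337 - j11.65 Ω = 337.2∠-2.0° Ω.
Step 4 — Power factor: PF = cos(φ) = Re(Z)/|Z| = 337/337.2 = 0.9994.
Step 5 — Type: Im(Z) = -11.65 ⇒ leading (phase φ = -2.0°).

PF = 0.9994 (leading, φ = -2.0°)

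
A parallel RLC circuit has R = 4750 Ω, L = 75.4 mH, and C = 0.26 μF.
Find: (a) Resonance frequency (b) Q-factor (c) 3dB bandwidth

Step 1 — Resonance: ω₀ = 1/√(LC) = 1/√(0.0754·2.6e-07) = 7142 rad/s.
Step 2 — f₀ = ω₀/(2π) = 1137 Hz.
Step 3 — Parallel Q: Q = R/(ω₀L) = 4750/(7142·0.0754) = 8.821.
Step 4 — Bandwidth: Δω = ω₀/Q = 809.7 rad/s; BW = Δω/(2π) = 128.9 Hz.

(a) f₀ = 1137 Hz  (b) Q = 8.821  (c) BW = 128.9 Hz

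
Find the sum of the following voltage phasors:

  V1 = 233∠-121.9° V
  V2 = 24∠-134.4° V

Step 1 — Convert each phasor to rectangular form:
  V1 = 233·(cos(-121.9°) + j·sin(-121.9°)) = -123.1 - j197.8 V
  V2 = 24·(cos(-134.4°) + j·sin(-134.4°)) = -16.79 - j17.15 V
Step 2 — Sum components: V_total = -139.9 - j215 V.
Step 3 — Convert to polar: |V_total| = 256.5 V, ∠V_total = -123.1°.

V_total = 256.5∠-123.1° V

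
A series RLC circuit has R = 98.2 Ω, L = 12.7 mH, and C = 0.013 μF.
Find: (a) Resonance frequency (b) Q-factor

Step 1 — Resonance condition Im(Z)=0 gives ω₀ = 1/√(LC).
Step 2 — ω₀ = 1/√(0.0127·1.3e-08) = 7.783e+04 rad/s.
Step 3 — f₀ = ω₀/(2π) = 1.239e+04 Hz.
Step 4 — Series Q: Q = ω₀L/R = 7.783e+04·0.0127/98.2 = 10.07.

(a) f₀ = 1.239e+04 Hz  (b) Q = 10.07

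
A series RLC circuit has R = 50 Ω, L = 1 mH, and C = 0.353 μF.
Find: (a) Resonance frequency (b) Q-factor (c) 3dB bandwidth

Step 1 — Resonance: ω₀ = 1/√(LC) = 1/√(0.001·3.53e-07) = 5.322e+04 rad/s.
Step 2 — f₀ = ω₀/(2π) = 8471 Hz.
Step 3 — Series Q: Q = ω₀L/R = 5.322e+04·0.001/50 = 1.064.
Step 4 — Bandwidth: Δω = ω₀/Q = 5e+04 rad/s; BW = Δω/(2π) = 7958 Hz.

(a) f₀ = 8471 Hz  (b) Q = 1.064  (c) BW = 7958 Hz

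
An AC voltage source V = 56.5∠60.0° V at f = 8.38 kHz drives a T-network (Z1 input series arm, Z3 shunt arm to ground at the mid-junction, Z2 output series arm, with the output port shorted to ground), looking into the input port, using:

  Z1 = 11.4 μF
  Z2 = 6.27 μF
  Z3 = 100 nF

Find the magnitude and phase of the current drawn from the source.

Step 1 — Angular frequency: ω = 2π·f = 2π·8380 = 5.265e+04 rad/s.
Step 2 — Component impedances:
  Z1: Z = 1/(jωC) = -j/(ω·C) = 0 - j1.666 Ω
  Z2: Z = 1/(jωC) = -j/(ω·C) = 0 - j3.029 Ω
  Z3: Z = 1/(jωC) = -j/(ω·C) = 0 - j189.9 Ω
Step 3 — With the output port shorted to ground, the output series arm Z2 runs from the junction to ground; the shunt arm Z3 also runs from the junction to ground. They appear in parallel: Z3 || Z2 = 0 - j2.982 Ω.
Step 4 — Series with input arm Z1: Z_in = Z1 + (Z3 || Z2) = 0 - j4.647 Ω = 4.647∠-90.0° Ω.
Step 5 — Source phasor: V = 56.5∠60.0° V = 28.25 + j48.93 V.
Step 6 — Ohm's law: I = V / Z_total = (28.25 + j48.93) / (0 - j4.647) = -10.53 + j6.079 A.
Step 7 — Convert to polar: |I| = 12.16 A, ∠I = 150.0°.

I = 12.16∠150.0° A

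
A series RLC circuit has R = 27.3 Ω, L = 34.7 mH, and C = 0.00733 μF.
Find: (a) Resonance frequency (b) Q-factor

Step 1 — Resonance condition Im(Z)=0 gives ω₀ = 1/√(LC).
Step 2 — ω₀ = 1/√(0.0347·7.33e-09) = 6.27e+04 rad/s.
Step 3 — f₀ = ω₀/(2π) = 9979 Hz.
Step 4 — Series Q: Q = ω₀L/R = 6.27e+04·0.0347/27.3 = 79.7.

(a) f₀ = 9979 Hz  (b) Q = 79.7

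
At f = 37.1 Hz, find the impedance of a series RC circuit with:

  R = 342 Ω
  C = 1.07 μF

Step 1 — Angular frequency: ω = 2π·f = 2π·37.1 = 233.1 rad/s.
Step 2 — Component impedances:
  R: Z = R = 342 Ω
  C: Z = 1/(jωC) = -j/(ω·C) = 0 - j4009 Ω
Step 3 — Series combination: Z_total = R + C = 342 - j4009 Ω = 4024∠-85.1° Ω.

Z = 342 - j4009 Ω = 4024∠-85.1° Ω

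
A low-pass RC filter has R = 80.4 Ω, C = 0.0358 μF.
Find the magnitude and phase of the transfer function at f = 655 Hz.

Step 1 — Angular frequency: ω = 2π·655 = 4115 rad/s.
Step 2 — Transfer function: H(jω) = 1/(1 + jωRC).
Step 3 — Denominator: 1 + jωRC = 1 + j·4115·80.4·3.58e-08 = 1 + j0.01185.
Step 4 — H = 0.9999 - j0.01184.
Step 5 — Magnitude: |H| = 0.9999 (-0.0 dB); phase: φ = -0.7°.

|H| = 0.9999 (-0.0 dB), φ = -0.7°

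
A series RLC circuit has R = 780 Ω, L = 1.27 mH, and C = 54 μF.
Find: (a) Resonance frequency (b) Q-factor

Step 1 — Resonance condition Im(Z)=0 gives ω₀ = 1/√(LC).
Step 2 — ω₀ = 1/√(0.00127·5.4e-05) = 3819 rad/s.
Step 3 — f₀ = ω₀/(2π) = 607.7 Hz.
Step 4 — Series Q: Q = ω₀L/R = 3819·0.00127/780 = 0.006217.

(a) f₀ = 607.7 Hz  (b) Q = 0.006217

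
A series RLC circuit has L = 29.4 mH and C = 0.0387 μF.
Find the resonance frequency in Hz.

Step 1 — Resonance condition Im(Z)=0 gives ω₀ = 1/√(LC).
Step 2 — ω₀ = 1/√(0.0294·3.87e-08) = 2.965e+04 rad/s.
Step 3 — f₀ = ω₀/(2π) = 4718 Hz.

f₀ = 4718 Hz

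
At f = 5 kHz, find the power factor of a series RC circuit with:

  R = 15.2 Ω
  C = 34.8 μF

Step 1 — Angular frequency: ω = 2π·f = 2π·5000 = 3.142e+04 rad/s.
Step 2 — Component impedances:
  R: Z = R = 15.2 Ω
  C: Z = 1/(jωC) = -j/(ω·C) = 0 - j0.9147 Ω
Step 3 — Series combination: Z_total = R + C = 15.2 - j0.9147 Ω = 15.23∠-3.4° Ω.
Step 4 — Power factor: PF = cos(φ) = Re(Z)/|Z| = 15.2/15.227 = 0.9982.
Step 5 — Type: Im(Z) = -0.9147 ⇒ leading (phase φ = -3.4°).

PF = 0.9982 (leading, φ = -3.4°)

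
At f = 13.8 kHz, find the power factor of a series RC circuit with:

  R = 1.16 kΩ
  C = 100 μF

Step 1 — Angular frequency: ω = 2π·f = 2π·1.38e+04 = 8.671e+04 rad/s.
Step 2 — Component impedances:
  R: Z = R = 1160 Ω
  C: Z = 1/(jωC) = -j/(ω·C) = 0 - j0.1153 Ω
Step 3 — Series combination: Z_total = R + C = 1160 - j0.1153 Ω = 1160∠-0.0° Ω.
Step 4 — Power factor: PF = cos(φ) = Re(Z)/|Z| = 1160/1160 = 1.
Step 5 — Type: Im(Z) = -0.1153 ⇒ leading (phase φ = -0.0°).

PF = 1 (leading, φ = -0.0°)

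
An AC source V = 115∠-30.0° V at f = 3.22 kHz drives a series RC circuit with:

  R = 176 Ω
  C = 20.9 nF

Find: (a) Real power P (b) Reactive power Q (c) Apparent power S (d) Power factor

Step 1 — Angular frequency: ω = 2π·f = 2π·3220 = 2.023e+04 rad/s.
Step 2 — Component impedances:
  R: Z = R = 176 Ω
  C: Z = 1/(jωC) = -j/(ω·C) = 0 - j2365 Ω
Step 3 — Series combination: Z_total = R + C = 176 - j2365 Ω = 2371∠-85.7° Ω.
Step 4 — Source phasor: V = 115∠-30.0° V = 99.59 - j57.5 V.
Step 5 — Current: I = V / Z = 0.0273 + j0.04008 A = 0.04849∠55.7° A.
Step 6 — Complex power: S = V·I* = 0.4139 - j5.561 VA.
Step 7 — Real power: P = Re(S) = 0.4139 W.
Step 8 — Reactive power: Q = Im(S) = -5.561 VAR.
Step 9 — Apparent power: |S| = 5.577 VA.
Step 10 — Power factor: PF = P/|S| = 0.07422 (leading).

(a) P = 0.4139 W  (b) Q = -5.561 VAR  (c) S = 5.577 VA  (d) PF = 0.07422 (leading)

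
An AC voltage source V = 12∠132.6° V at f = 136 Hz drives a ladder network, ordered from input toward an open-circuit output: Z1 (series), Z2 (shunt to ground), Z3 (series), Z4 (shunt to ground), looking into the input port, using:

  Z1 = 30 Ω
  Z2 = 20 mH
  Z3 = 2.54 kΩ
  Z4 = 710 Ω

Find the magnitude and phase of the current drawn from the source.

Step 1 — Angular frequency: ω = 2π·f = 2π·136 = 854.5 rad/s.
Step 2 — Component impedances:
  Z1: Z = R = 30 Ω
  Z2: Z = jωL = j·854.5·0.02 = 0 + j17.09 Ω
  Z3: Z = R = 2540 Ω
  Z4: Z = R = 710 Ω
Step 3 — Ladder network (open output): work backward from the far end, alternating series and parallel combinations. Z_in = 30.09 + j17.09 Ω = 34.6∠29.6° Ω.
Step 4 — Source phasor: V = 12∠132.6° V = -8.123 + j8.833 V.
Step 5 — Ohm's law: I = V / Z_total = (-8.123 + j8.833) / (30.09 + j17.09) = -0.07804 + j0.3379 A.
Step 6 — Convert to polar: |I| = 0.3468 A, ∠I = 103.0°.

I = 0.3468∠103.0° A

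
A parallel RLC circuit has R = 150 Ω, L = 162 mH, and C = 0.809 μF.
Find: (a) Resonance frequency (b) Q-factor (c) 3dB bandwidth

Step 1 — Resonance: ω₀ = 1/√(LC) = 1/√(0.162·8.09e-07) = 2762 rad/s.
Step 2 — f₀ = ω₀/(2π) = 439.6 Hz.
Step 3 — Parallel Q: Q = R/(ω₀L) = 150/(2762·0.162) = 0.3352.
Step 4 — Bandwidth: Δω = ω₀/Q = 8241 rad/s; BW = Δω/(2π) = 1312 Hz.

(a) f₀ = 439.6 Hz  (b) Q = 0.3352  (c) BW = 1312 Hz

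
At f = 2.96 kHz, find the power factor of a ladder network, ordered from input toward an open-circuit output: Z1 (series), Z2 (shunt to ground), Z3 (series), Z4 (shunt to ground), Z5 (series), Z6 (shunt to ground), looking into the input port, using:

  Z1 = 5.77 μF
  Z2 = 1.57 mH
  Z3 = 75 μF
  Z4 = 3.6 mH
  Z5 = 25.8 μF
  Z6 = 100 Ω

Step 1 — Angular frequency: ω = 2π·f = 2π·2960 = 1.86e+04 rad/s.
Step 2 — Component impedances:
  Z1: Z = 1/(jωC) = -j/(ω·C) = 0 - j9.319 Ω
  Z2: Z = jωL = j·1.86e+04·0.00157 = 0 + j29.2 Ω
  Z3: Z = 1/(jωC) = -j/(ω·C) = 0 - j0.7169 Ω
  Z4: Z = jωL = j·1.86e+04·0.0036 = 0 + j66.95 Ω
  Z5: Z = 1/(jωC) = -j/(ω·C) = 0 - j2.084 Ω
  Z6: Z = R = 100 Ω
Step 3 — Ladder network (open output): work backward from the far end, alternating series and parallel combinations. Z_in = 4.066 + j10.22 Ω = 11∠68.3° Ω.
Step 4 — Power factor: PF = cos(φ) = Re(Z)/|Z| = 4.0661/10.998 = 0.3697.
Step 5 — Type: Im(Z) = 10.22 ⇒ lagging (phase φ = 68.3°).

PF = 0.3697 (lagging, φ = 68.3°)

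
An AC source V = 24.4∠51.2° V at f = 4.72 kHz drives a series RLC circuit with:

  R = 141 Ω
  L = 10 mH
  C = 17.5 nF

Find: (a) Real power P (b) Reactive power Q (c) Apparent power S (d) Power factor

Step 1 — Angular frequency: ω = 2π·f = 2π·4720 = 2.966e+04 rad/s.
Step 2 — Component impedances:
  R: Z = R = 141 Ω
  L: Z = jωL = j·2.966e+04·0.01 = 0 + j296.6 Ω
  C: Z = 1/(jωC) = -j/(ω·C) = 0 - j1927 Ω
Step 3 — Series combination: Z_total = R + L + C = 141 - j1630 Ω = 1636∠-85.1° Ω.
Step 4 — Source phasor: V = 24.4∠51.2° V = 15.29 + j19.02 V.
Step 5 — Current: I = V / Z = -0.01077 + j0.01031 A = 0.01491∠136.3° A.
Step 6 — Complex power: S = V·I* = 0.03135 - j0.3625 VA.
Step 7 — Real power: P = Re(S) = 0.03135 W.
Step 8 — Reactive power: Q = Im(S) = -0.3625 VAR.
Step 9 — Apparent power: |S| = 0.3638 VA.
Step 10 — Power factor: PF = P/|S| = 0.08617 (leading).

(a) P = 0.03135 W  (b) Q = -0.3625 VAR  (c) S = 0.3638 VA  (d) PF = 0.08617 (leading)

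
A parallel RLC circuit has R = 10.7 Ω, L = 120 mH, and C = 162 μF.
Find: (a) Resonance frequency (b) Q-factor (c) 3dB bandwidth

Step 1 — Resonance: ω₀ = 1/√(LC) = 1/√(0.12·0.000162) = 226.8 rad/s.
Step 2 — f₀ = ω₀/(2π) = 36.1 Hz.
Step 3 — Parallel Q: Q = R/(ω₀L) = 10.7/(226.8·0.12) = 0.3931.
Step 4 — Bandwidth: Δω = ω₀/Q = 576.9 rad/s; BW = Δω/(2π) = 91.82 Hz.

(a) f₀ = 36.1 Hz  (b) Q = 0.3931  (c) BW = 91.82 Hz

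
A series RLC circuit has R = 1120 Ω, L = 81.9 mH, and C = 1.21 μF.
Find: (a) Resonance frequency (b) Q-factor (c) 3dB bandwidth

Step 1 — Resonance condition Im(Z)=0 gives ω₀ = 1/√(LC).
Step 2 — ω₀ = 1/√(0.0819·1.21e-06) = 3177 rad/s.
Step 3 — f₀ = ω₀/(2π) = 505.6 Hz.
Step 4 — Series Q: Q = ω₀L/R = 3177·0.0819/1120 = 0.2323.
Step 5 — 3dB bandwidth: Δω = ω₀/Q = 1.368e+04 rad/s; BW = Δω/(2π) = 2176 Hz.

(a) f₀ = 505.6 Hz  (b) Q = 0.2323  (c) BW = 2176 Hz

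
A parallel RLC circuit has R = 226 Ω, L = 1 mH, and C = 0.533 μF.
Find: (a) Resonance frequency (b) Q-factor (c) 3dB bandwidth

Step 1 — Resonance: ω₀ = 1/√(LC) = 1/√(0.001·5.33e-07) = 4.331e+04 rad/s.
Step 2 — f₀ = ω₀/(2π) = 6894 Hz.
Step 3 — Parallel Q: Q = R/(ω₀L) = 226/(4.331e+04·0.001) = 5.218.
Step 4 — Bandwidth: Δω = ω₀/Q = 8302 rad/s; BW = Δω/(2π) = 1321 Hz.

(a) f₀ = 6894 Hz  (b) Q = 5.218  (c) BW = 1321 Hz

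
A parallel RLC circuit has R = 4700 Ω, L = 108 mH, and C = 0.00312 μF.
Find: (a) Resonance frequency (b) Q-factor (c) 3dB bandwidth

Step 1 — Resonance: ω₀ = 1/√(LC) = 1/√(0.108·3.12e-09) = 5.448e+04 rad/s.
Step 2 — f₀ = ω₀/(2π) = 8670 Hz.
Step 3 — Parallel Q: Q = R/(ω₀L) = 4700/(5.448e+04·0.108) = 0.7988.
Step 4 — Bandwidth: Δω = ω₀/Q = 6.819e+04 rad/s; BW = Δω/(2π) = 1.085e+04 Hz.

(a) f₀ = 8670 Hz  (b) Q = 0.7988  (c) BW = 1.085e+04 Hz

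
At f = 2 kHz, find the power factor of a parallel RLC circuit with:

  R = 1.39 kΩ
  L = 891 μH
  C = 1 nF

Step 1 — Angular frequency: ω = 2π·f = 2π·2000 = 1.257e+04 rad/s.
Step 2 — Component impedances:
  R: Z = R = 1390 Ω
  L: Z = jωL = j·1.257e+04·0.000891 = 0 + j11.2 Ω
  C: Z = 1/(jωC) = -j/(ω·C) = 0 - j7.958e+04 Ω
Step 3 — Parallel combination: 1/Z_total = 1/R + 1/L + 1/C; Z_total = 0.09021 + j11.2 Ω = 11.2∠89.5° Ω.
Step 4 — Power factor: PF = cos(φ) = Re(Z)/|Z| = 0.09021/11.198 = 0.008056.
Step 5 — Type: Im(Z) = 11.2 ⇒ lagging (phase φ = 89.5°).

PF = 0.008056 (lagging, φ = 89.5°)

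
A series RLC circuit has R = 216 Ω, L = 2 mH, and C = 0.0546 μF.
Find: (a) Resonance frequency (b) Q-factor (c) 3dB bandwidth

Step 1 — Resonance: ω₀ = 1/√(LC) = 1/√(0.002·5.46e-08) = 9.569e+04 rad/s.
Step 2 — f₀ = ω₀/(2π) = 1.523e+04 Hz.
Step 3 — Series Q: Q = ω₀L/R = 9.569e+04·0.002/216 = 0.8861.
Step 4 — Bandwidth: Δω = ω₀/Q = 1.08e+05 rad/s; BW = Δω/(2π) = 1.719e+04 Hz.

(a) f₀ = 1.523e+04 Hz  (b) Q = 0.8861  (c) BW = 1.719e+04 Hz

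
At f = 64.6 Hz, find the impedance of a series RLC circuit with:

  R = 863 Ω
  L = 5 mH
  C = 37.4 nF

Step 1 — Angular frequency: ω = 2π·f = 2π·64.6 = 405.9 rad/s.
Step 2 — Component impedances:
  R: Z = R = 863 Ω
  L: Z = jωL = j·405.9·0.005 = 0 + j2.029 Ω
  C: Z = 1/(jωC) = -j/(ω·C) = 0 - j6.587e+04 Ω
Step 3 — Series combination: Z_total = R + L + C = 863 - j6.587e+04 Ω = 6.588e+04∠-89.2° Ω.

Z = 863 - j6.587e+04 Ω = 6.588e+04∠-89.2° Ω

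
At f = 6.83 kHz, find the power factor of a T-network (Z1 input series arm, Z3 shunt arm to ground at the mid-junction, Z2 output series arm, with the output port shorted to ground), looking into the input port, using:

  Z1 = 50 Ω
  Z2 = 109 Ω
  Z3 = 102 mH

Step 1 — Angular frequency: ω = 2π·f = 2π·6830 = 4.291e+04 rad/s.
Step 2 — Component impedances:
  Z1: Z = R = 50 Ω
  Z2: Z = R = 109 Ω
  Z3: Z = jωL = j·4.291e+04·0.102 = 0 + j4377 Ω
Step 3 — With the output port shorted to ground, the output series arm Z2 runs from the junction to ground; the shunt arm Z3 also runs from the junction to ground. They appear in parallel: Z3 || Z2 = 108.9 + j2.713 Ω.
Step 4 — Series with input arm Z1: Z_in = Z1 + (Z3 || Z2) = 158.9 + j2.713 Ω = 159∠1.0° Ω.
Step 5 — Power factor: PF = cos(φ) = Re(Z)/|Z| = 158.9325/158.9556 = 0.9999.
Step 6 — Type: Im(Z) = 2.713 ⇒ lagging (phase φ = 1.0°).

PF = 0.9999 (lagging, φ = 1.0°)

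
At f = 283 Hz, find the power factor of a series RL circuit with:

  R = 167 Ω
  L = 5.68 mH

Step 1 — Angular frequency: ω = 2π·f = 2π·283 = 1778 rad/s.
Step 2 — Component impedances:
  R: Z = R = 167 Ω
  L: Z = jωL = j·1778·0.00568 = 0 + j10.1 Ω
Step 3 — Series combination: Z_total = R + L = 167 + j10.1 Ω = 167.3∠3.5° Ω.
Step 4 — Power factor: PF = cos(φ) = Re(Z)/|Z| = 167/167.3 = 0.9982.
Step 5 — Type: Im(Z) = 10.1 ⇒ lagging (phase φ = 3.5°).

PF = 0.9982 (lagging, φ = 3.5°)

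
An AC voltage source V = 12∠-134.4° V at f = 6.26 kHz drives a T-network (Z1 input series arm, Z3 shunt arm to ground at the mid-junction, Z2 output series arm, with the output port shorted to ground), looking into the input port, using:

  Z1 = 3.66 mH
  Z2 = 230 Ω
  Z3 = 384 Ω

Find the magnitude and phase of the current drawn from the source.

Step 1 — Angular frequency: ω = 2π·f = 2π·6260 = 3.933e+04 rad/s.
Step 2 — Component impedances:
  Z1: Z = jωL = j·3.933e+04·0.00366 = 0 + j144 Ω
  Z2: Z = R = 230 Ω
  Z3: Z = R = 384 Ω
Step 3 — With the output port shorted to ground, the output series arm Z2 runs from the junction to ground; the shunt arm Z3 also runs from the junction to ground. They appear in parallel: Z3 || Z2 = 143.8 Ω.
Step 4 — Series with input arm Z1: Z_in = Z1 + (Z3 || Z2) = 143.8 + j144 Ω = 203.5∠45.0° Ω.
Step 5 — Source phasor: V = 12∠-134.4° V = -8.396 - j8.574 V.
Step 6 — Ohm's law: I = V / Z_total = (-8.396 - j8.574) / (143.8 + j144) = -0.05896 - j0.0005941 A.
Step 7 — Convert to polar: |I| = 0.05897 A, ∠I = -179.4°.

I = 0.05897∠-179.4° A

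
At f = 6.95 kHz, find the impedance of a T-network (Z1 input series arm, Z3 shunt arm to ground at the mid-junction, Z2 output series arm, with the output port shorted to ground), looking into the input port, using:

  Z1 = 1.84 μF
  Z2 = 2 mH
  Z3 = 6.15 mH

Step 1 — Angular frequency: ω = 2π·f = 2π·6950 = 4.367e+04 rad/s.
Step 2 — Component impedances:
  Z1: Z = 1/(jωC) = -j/(ω·C) = 0 - j12.45 Ω
  Z2: Z = jωL = j·4.367e+04·0.002 = 0 + j87.34 Ω
  Z3: Z = jωL = j·4.367e+04·0.00615 = 0 + j268.6 Ω
Step 3 — With the output port shorted to ground, the output series arm Z2 runs from the junction to ground; the shunt arm Z3 also runs from the junction to ground. They appear in parallel: Z3 || Z2 = 0 + j65.9 Ω.
Step 4 — Series with input arm Z1: Z_in = Z1 + (Z3 || Z2) = 0 + j53.46 Ω = 53.46∠90.0° Ω.

Z = 0 + j53.46 Ω = 53.46∠90.0° Ω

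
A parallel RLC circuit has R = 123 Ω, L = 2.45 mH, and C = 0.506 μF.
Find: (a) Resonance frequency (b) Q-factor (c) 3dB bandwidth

Step 1 — Resonance: ω₀ = 1/√(LC) = 1/√(0.00245·5.06e-07) = 2.84e+04 rad/s.
Step 2 — f₀ = ω₀/(2π) = 4520 Hz.
Step 3 — Parallel Q: Q = R/(ω₀L) = 123/(2.84e+04·0.00245) = 1.768.
Step 4 — Bandwidth: Δω = ω₀/Q = 1.607e+04 rad/s; BW = Δω/(2π) = 2557 Hz.

(a) f₀ = 4520 Hz  (b) Q = 1.768  (c) BW = 2557 Hz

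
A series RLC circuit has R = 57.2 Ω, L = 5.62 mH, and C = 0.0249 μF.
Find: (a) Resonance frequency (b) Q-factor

Step 1 — Resonance condition Im(Z)=0 gives ω₀ = 1/√(LC).
Step 2 — ω₀ = 1/√(0.00562·2.49e-08) = 8.453e+04 rad/s.
Step 3 — f₀ = ω₀/(2π) = 1.345e+04 Hz.
Step 4 — Series Q: Q = ω₀L/R = 8.453e+04·0.00562/57.2 = 8.306.

(a) f₀ = 1.345e+04 Hz  (b) Q = 8.306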